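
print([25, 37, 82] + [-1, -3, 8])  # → [25, 37, 82, -1, -3, 8]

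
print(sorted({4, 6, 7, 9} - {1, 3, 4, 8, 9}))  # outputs [6, 7]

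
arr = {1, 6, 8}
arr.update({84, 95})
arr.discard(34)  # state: {1, 6, 8, 84, 95}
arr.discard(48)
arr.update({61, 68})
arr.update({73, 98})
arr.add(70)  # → {1, 6, 8, 61, 68, 70, 73, 84, 95, 98}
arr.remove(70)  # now {1, 6, 8, 61, 68, 73, 84, 95, 98}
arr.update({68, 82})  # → {1, 6, 8, 61, 68, 73, 82, 84, 95, 98}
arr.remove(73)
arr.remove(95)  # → {1, 6, 8, 61, 68, 82, 84, 98}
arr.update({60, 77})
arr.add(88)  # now {1, 6, 8, 60, 61, 68, 77, 82, 84, 88, 98}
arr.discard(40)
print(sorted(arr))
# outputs [1, 6, 8, 60, 61, 68, 77, 82, 84, 88, 98]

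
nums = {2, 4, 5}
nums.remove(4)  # {2, 5}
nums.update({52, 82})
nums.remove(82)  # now {2, 5, 52}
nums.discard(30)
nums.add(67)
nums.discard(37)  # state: {2, 5, 52, 67}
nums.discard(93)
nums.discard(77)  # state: {2, 5, 52, 67}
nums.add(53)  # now {2, 5, 52, 53, 67}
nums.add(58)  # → {2, 5, 52, 53, 58, 67}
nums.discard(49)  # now {2, 5, 52, 53, 58, 67}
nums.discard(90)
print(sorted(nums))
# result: [2, 5, 52, 53, 58, 67]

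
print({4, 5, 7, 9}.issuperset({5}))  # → True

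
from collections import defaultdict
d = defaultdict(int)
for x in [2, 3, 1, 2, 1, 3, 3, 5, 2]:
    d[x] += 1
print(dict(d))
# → {2: 3, 3: 3, 1: 2, 5: 1}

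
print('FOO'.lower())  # foo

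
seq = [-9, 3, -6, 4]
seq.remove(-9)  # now [3, -6, 4]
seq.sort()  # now [-6, 3, 4]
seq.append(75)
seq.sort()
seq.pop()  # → 75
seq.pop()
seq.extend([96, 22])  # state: [-6, 3, 96, 22]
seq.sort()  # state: [-6, 3, 22, 96]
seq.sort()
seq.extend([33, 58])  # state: [-6, 3, 22, 96, 33, 58]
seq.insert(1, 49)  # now [-6, 49, 3, 22, 96, 33, 58]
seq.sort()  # [-6, 3, 22, 33, 49, 58, 96]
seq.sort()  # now [-6, 3, 22, 33, 49, 58, 96]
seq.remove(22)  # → [-6, 3, 33, 49, 58, 96]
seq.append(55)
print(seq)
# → [-6, 3, 33, 49, 58, 96, 55]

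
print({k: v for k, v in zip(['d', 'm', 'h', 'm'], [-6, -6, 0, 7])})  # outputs {'d': -6, 'm': 7, 'h': 0}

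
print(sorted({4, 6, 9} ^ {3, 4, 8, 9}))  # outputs [3, 6, 8]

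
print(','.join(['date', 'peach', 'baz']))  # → date,peach,baz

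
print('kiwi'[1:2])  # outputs i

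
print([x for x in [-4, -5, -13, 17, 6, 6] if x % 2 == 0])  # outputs [-4, 6, 6]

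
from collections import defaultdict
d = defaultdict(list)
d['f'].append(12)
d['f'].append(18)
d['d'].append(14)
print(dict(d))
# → {'f': [12, 18], 'd': [14]}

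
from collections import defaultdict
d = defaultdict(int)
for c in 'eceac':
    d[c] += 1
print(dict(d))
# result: {'e': 2, 'c': 2, 'a': 1}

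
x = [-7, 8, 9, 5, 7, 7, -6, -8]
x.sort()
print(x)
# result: [-8, -7, -6, 5, 7, 7, 8, 9]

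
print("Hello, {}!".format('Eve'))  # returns Hello, Eve!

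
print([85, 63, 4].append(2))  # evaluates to None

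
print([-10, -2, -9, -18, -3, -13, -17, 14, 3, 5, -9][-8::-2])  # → [-18, -2]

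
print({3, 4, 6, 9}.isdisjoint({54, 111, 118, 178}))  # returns True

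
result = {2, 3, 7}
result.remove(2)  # {3, 7}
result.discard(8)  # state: {3, 7}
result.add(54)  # {3, 7, 54}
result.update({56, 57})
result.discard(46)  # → {3, 7, 54, 56, 57}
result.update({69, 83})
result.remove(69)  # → {3, 7, 54, 56, 57, 83}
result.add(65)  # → {3, 7, 54, 56, 57, 65, 83}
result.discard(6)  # {3, 7, 54, 56, 57, 65, 83}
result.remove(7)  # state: {3, 54, 56, 57, 65, 83}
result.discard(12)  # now {3, 54, 56, 57, 65, 83}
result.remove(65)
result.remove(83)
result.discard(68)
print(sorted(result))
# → [3, 54, 56, 57]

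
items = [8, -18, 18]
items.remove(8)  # [-18, 18]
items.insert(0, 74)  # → [74, -18, 18]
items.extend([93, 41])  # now [74, -18, 18, 93, 41]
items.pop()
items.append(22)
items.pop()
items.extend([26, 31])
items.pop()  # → 31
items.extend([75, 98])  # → [74, -18, 18, 93, 26, 75, 98]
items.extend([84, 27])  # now [74, -18, 18, 93, 26, 75, 98, 84, 27]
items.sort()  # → [-18, 18, 26, 27, 74, 75, 84, 93, 98]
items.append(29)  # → [-18, 18, 26, 27, 74, 75, 84, 93, 98, 29]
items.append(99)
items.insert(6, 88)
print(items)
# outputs [-18, 18, 26, 27, 74, 75, 88, 84, 93, 98, 29, 99]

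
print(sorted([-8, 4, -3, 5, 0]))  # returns [-8, -3, 0, 4, 5]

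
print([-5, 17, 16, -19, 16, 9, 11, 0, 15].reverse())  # None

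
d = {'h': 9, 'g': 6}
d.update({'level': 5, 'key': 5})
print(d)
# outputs {'h': 9, 'g': 6, 'level': 5, 'key': 5}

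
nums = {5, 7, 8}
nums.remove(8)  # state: {5, 7}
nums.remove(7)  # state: {5}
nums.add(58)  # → {5, 58}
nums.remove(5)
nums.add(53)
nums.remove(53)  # {58}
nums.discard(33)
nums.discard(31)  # {58}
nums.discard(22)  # {58}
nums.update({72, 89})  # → {58, 72, 89}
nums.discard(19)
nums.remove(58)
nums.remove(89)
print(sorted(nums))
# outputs [72]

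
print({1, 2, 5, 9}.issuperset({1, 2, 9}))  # True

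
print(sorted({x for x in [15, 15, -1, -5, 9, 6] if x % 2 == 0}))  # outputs [6]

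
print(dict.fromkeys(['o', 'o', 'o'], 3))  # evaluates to {'o': 3}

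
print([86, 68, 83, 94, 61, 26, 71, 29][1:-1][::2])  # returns [68, 94, 26]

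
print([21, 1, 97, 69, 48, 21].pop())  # 21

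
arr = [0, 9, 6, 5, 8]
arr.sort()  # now [0, 5, 6, 8, 9]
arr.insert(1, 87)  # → [0, 87, 5, 6, 8, 9]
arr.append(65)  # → [0, 87, 5, 6, 8, 9, 65]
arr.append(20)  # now [0, 87, 5, 6, 8, 9, 65, 20]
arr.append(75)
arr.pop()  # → 75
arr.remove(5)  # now [0, 87, 6, 8, 9, 65, 20]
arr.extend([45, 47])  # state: [0, 87, 6, 8, 9, 65, 20, 45, 47]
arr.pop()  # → 47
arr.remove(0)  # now [87, 6, 8, 9, 65, 20, 45]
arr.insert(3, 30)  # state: [87, 6, 8, 30, 9, 65, 20, 45]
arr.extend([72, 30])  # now [87, 6, 8, 30, 9, 65, 20, 45, 72, 30]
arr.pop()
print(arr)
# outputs [87, 6, 8, 30, 9, 65, 20, 45, 72]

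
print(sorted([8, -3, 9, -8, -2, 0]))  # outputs [-8, -3, -2, 0, 8, 9]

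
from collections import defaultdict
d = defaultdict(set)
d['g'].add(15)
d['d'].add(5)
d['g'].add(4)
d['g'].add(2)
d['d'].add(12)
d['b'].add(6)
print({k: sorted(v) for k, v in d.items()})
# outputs {'g': [2, 4, 15], 'd': [5, 12], 'b': [6]}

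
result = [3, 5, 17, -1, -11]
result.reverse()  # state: [-11, -1, 17, 5, 3]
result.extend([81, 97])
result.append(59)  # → [-11, -1, 17, 5, 3, 81, 97, 59]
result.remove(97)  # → [-11, -1, 17, 5, 3, 81, 59]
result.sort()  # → [-11, -1, 3, 5, 17, 59, 81]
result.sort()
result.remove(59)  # [-11, -1, 3, 5, 17, 81]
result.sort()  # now [-11, -1, 3, 5, 17, 81]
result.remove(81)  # [-11, -1, 3, 5, 17]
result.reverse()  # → [17, 5, 3, -1, -11]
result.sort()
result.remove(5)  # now [-11, -1, 3, 17]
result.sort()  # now [-11, -1, 3, 17]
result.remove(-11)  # [-1, 3, 17]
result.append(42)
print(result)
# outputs [-1, 3, 17, 42]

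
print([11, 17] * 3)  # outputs [11, 17, 11, 17, 11, 17]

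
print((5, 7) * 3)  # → (5, 7, 5, 7, 5, 7)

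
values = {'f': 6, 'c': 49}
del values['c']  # {'f': 6}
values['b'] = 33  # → {'f': 6, 'b': 33}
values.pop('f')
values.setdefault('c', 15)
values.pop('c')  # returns 15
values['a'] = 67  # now {'b': 33, 'a': 67}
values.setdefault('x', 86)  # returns 86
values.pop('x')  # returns 86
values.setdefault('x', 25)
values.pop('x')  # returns 25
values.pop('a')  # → 67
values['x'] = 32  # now {'b': 33, 'x': 32}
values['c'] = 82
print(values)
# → {'b': 33, 'x': 32, 'c': 82}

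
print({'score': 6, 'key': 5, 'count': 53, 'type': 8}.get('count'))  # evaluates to 53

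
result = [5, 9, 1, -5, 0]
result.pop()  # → 0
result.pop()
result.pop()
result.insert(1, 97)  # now [5, 97, 9]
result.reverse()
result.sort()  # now [5, 9, 97]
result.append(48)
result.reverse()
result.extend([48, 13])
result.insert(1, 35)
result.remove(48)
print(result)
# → [35, 97, 9, 5, 48, 13]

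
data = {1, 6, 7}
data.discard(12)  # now {1, 6, 7}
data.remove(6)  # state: {1, 7}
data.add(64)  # {1, 7, 64}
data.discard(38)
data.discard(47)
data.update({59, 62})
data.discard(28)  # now {1, 7, 59, 62, 64}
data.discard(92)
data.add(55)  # {1, 7, 55, 59, 62, 64}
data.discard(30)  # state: {1, 7, 55, 59, 62, 64}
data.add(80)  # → {1, 7, 55, 59, 62, 64, 80}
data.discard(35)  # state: {1, 7, 55, 59, 62, 64, 80}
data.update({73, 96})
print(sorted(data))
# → [1, 7, 55, 59, 62, 64, 73, 80, 96]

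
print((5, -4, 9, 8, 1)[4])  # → 1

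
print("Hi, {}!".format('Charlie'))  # Hi, Charlie!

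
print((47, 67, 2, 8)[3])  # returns 8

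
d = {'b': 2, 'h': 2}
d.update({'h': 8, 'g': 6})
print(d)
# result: {'b': 2, 'h': 8, 'g': 6}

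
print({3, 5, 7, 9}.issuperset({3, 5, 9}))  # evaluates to True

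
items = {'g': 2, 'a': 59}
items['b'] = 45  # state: {'g': 2, 'a': 59, 'b': 45}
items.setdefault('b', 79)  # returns 45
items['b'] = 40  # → {'g': 2, 'a': 59, 'b': 40}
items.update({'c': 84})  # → {'g': 2, 'a': 59, 'b': 40, 'c': 84}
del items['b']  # {'g': 2, 'a': 59, 'c': 84}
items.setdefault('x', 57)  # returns 57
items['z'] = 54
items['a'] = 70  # {'g': 2, 'a': 70, 'c': 84, 'x': 57, 'z': 54}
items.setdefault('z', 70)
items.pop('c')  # 84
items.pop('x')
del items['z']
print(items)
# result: {'g': 2, 'a': 70}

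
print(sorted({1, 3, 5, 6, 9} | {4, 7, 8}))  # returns [1, 3, 4, 5, 6, 7, 8, 9]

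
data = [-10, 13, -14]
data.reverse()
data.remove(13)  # [-14, -10]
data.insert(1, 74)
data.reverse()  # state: [-10, 74, -14]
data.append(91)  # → [-10, 74, -14, 91]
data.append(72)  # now [-10, 74, -14, 91, 72]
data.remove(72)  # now [-10, 74, -14, 91]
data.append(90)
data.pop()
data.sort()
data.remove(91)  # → [-14, -10, 74]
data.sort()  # [-14, -10, 74]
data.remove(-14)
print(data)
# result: [-10, 74]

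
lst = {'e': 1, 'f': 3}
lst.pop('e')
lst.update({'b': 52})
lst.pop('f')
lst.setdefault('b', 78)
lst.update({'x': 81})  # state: {'b': 52, 'x': 81}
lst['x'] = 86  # {'b': 52, 'x': 86}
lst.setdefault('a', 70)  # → 70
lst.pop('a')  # 70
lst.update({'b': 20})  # {'b': 20, 'x': 86}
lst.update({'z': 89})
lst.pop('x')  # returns 86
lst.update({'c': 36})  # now {'b': 20, 'z': 89, 'c': 36}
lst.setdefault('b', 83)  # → 20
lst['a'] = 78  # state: {'b': 20, 'z': 89, 'c': 36, 'a': 78}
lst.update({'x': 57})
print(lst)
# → {'b': 20, 'z': 89, 'c': 36, 'a': 78, 'x': 57}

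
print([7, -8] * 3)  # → [7, -8, 7, -8, 7, -8]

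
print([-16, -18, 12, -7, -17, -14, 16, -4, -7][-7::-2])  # [12, -16]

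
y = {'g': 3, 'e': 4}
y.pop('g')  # 3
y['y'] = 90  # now {'e': 4, 'y': 90}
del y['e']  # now {'y': 90}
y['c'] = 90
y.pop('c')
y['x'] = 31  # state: {'y': 90, 'x': 31}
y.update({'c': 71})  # {'y': 90, 'x': 31, 'c': 71}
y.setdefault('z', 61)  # 61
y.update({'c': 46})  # {'y': 90, 'x': 31, 'c': 46, 'z': 61}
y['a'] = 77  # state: {'y': 90, 'x': 31, 'c': 46, 'z': 61, 'a': 77}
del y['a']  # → {'y': 90, 'x': 31, 'c': 46, 'z': 61}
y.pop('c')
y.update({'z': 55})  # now {'y': 90, 'x': 31, 'z': 55}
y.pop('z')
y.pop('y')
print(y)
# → {'x': 31}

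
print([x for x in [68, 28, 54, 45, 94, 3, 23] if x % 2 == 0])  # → [68, 28, 54, 94]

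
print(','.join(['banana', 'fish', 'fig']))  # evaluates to banana,fish,fig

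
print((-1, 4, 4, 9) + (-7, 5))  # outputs (-1, 4, 4, 9, -7, 5)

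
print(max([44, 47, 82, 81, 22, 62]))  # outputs 82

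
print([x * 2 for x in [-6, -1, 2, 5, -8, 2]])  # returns [-12, -2, 4, 10, -16, 4]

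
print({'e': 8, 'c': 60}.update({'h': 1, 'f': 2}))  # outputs None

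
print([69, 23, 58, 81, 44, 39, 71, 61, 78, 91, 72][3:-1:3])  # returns [81, 71, 91]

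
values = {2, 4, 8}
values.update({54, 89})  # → {2, 4, 8, 54, 89}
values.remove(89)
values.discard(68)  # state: {2, 4, 8, 54}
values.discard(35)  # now {2, 4, 8, 54}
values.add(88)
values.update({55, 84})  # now {2, 4, 8, 54, 55, 84, 88}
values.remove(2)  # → {4, 8, 54, 55, 84, 88}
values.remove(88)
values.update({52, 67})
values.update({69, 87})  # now {4, 8, 52, 54, 55, 67, 69, 84, 87}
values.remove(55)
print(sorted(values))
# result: [4, 8, 52, 54, 67, 69, 84, 87]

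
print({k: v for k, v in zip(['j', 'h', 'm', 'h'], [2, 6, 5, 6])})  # {'j': 2, 'h': 6, 'm': 5}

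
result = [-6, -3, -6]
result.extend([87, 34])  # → [-6, -3, -6, 87, 34]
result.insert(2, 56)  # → [-6, -3, 56, -6, 87, 34]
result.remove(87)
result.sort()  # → [-6, -6, -3, 34, 56]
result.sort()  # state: [-6, -6, -3, 34, 56]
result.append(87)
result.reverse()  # [87, 56, 34, -3, -6, -6]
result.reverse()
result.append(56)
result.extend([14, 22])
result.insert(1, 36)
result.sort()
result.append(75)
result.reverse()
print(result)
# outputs [75, 87, 56, 56, 36, 34, 22, 14, -3, -6, -6]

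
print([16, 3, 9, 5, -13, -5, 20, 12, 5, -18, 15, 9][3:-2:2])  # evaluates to [5, -5, 12, -18]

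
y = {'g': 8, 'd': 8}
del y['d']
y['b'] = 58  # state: {'g': 8, 'b': 58}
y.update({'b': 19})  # {'g': 8, 'b': 19}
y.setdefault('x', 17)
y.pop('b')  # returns 19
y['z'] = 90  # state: {'g': 8, 'x': 17, 'z': 90}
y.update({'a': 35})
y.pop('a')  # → 35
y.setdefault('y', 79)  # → 79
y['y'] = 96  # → {'g': 8, 'x': 17, 'z': 90, 'y': 96}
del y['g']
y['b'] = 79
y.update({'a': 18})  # {'x': 17, 'z': 90, 'y': 96, 'b': 79, 'a': 18}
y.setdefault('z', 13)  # 90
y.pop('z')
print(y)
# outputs {'x': 17, 'y': 96, 'b': 79, 'a': 18}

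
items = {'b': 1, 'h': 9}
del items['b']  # {'h': 9}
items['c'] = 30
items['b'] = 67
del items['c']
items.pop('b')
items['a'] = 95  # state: {'h': 9, 'a': 95}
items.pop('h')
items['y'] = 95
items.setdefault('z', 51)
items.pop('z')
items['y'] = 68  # {'a': 95, 'y': 68}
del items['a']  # {'y': 68}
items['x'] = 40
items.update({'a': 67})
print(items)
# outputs {'y': 68, 'x': 40, 'a': 67}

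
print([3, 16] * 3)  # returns [3, 16, 3, 16, 3, 16]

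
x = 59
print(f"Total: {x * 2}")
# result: Total: 118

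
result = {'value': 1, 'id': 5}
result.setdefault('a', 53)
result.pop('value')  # 1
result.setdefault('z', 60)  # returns 60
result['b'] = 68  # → {'id': 5, 'a': 53, 'z': 60, 'b': 68}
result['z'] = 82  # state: {'id': 5, 'a': 53, 'z': 82, 'b': 68}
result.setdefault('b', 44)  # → 68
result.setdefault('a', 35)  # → 53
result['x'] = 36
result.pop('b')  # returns 68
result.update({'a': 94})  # {'id': 5, 'a': 94, 'z': 82, 'x': 36}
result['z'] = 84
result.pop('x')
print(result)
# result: {'id': 5, 'a': 94, 'z': 84}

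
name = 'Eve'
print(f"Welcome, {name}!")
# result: Welcome, Eve!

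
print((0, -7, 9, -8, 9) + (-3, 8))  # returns (0, -7, 9, -8, 9, -3, 8)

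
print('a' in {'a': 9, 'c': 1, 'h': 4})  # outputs True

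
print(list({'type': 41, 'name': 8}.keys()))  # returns ['type', 'name']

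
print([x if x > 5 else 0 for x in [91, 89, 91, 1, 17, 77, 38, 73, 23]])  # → [91, 89, 91, 0, 17, 77, 38, 73, 23]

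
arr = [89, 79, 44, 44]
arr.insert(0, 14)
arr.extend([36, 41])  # [14, 89, 79, 44, 44, 36, 41]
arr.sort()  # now [14, 36, 41, 44, 44, 79, 89]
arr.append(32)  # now [14, 36, 41, 44, 44, 79, 89, 32]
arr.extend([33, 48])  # [14, 36, 41, 44, 44, 79, 89, 32, 33, 48]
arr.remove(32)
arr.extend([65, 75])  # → [14, 36, 41, 44, 44, 79, 89, 33, 48, 65, 75]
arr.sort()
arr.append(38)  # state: [14, 33, 36, 41, 44, 44, 48, 65, 75, 79, 89, 38]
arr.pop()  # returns 38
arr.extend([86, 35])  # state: [14, 33, 36, 41, 44, 44, 48, 65, 75, 79, 89, 86, 35]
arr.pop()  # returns 35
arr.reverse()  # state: [86, 89, 79, 75, 65, 48, 44, 44, 41, 36, 33, 14]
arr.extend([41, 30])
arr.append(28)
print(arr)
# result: [86, 89, 79, 75, 65, 48, 44, 44, 41, 36, 33, 14, 41, 30, 28]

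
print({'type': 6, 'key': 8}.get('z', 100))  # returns 100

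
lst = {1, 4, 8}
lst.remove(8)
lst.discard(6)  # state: {1, 4}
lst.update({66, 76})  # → {1, 4, 66, 76}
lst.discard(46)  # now {1, 4, 66, 76}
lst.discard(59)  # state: {1, 4, 66, 76}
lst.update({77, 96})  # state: {1, 4, 66, 76, 77, 96}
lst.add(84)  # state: {1, 4, 66, 76, 77, 84, 96}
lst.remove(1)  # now {4, 66, 76, 77, 84, 96}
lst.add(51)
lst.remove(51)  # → {4, 66, 76, 77, 84, 96}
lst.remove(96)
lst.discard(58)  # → {4, 66, 76, 77, 84}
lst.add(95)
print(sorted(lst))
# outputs [4, 66, 76, 77, 84, 95]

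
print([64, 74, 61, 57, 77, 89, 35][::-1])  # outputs [35, 89, 77, 57, 61, 74, 64]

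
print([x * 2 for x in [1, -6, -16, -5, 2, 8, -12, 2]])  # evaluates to [2, -12, -32, -10, 4, 16, -24, 4]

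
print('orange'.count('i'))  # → 0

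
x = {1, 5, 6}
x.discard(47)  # {1, 5, 6}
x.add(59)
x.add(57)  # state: {1, 5, 6, 57, 59}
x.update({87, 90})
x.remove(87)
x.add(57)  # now {1, 5, 6, 57, 59, 90}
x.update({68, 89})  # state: {1, 5, 6, 57, 59, 68, 89, 90}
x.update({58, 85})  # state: {1, 5, 6, 57, 58, 59, 68, 85, 89, 90}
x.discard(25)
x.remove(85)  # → {1, 5, 6, 57, 58, 59, 68, 89, 90}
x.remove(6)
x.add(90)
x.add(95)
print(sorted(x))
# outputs [1, 5, 57, 58, 59, 68, 89, 90, 95]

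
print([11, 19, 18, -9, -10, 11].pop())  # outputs 11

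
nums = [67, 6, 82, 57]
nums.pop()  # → 57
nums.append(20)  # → [67, 6, 82, 20]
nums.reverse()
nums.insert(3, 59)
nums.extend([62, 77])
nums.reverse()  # [77, 62, 67, 59, 6, 82, 20]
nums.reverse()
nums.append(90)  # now [20, 82, 6, 59, 67, 62, 77, 90]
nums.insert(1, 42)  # [20, 42, 82, 6, 59, 67, 62, 77, 90]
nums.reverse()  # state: [90, 77, 62, 67, 59, 6, 82, 42, 20]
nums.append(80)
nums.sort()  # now [6, 20, 42, 59, 62, 67, 77, 80, 82, 90]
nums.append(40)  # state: [6, 20, 42, 59, 62, 67, 77, 80, 82, 90, 40]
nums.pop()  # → 40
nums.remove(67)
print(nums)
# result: [6, 20, 42, 59, 62, 77, 80, 82, 90]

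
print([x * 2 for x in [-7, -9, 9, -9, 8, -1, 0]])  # [-14, -18, 18, -18, 16, -2, 0]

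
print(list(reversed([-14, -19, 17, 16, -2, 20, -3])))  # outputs [-3, 20, -2, 16, 17, -19, -14]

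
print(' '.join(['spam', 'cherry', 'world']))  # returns spam cherry world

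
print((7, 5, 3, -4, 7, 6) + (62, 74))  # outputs (7, 5, 3, -4, 7, 6, 62, 74)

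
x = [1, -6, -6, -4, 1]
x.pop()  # 1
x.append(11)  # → [1, -6, -6, -4, 11]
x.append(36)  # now [1, -6, -6, -4, 11, 36]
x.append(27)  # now [1, -6, -6, -4, 11, 36, 27]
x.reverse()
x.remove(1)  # [27, 36, 11, -4, -6, -6]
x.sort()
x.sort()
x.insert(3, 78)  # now [-6, -6, -4, 78, 11, 27, 36]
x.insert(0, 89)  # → [89, -6, -6, -4, 78, 11, 27, 36]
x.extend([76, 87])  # [89, -6, -6, -4, 78, 11, 27, 36, 76, 87]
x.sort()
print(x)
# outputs [-6, -6, -4, 11, 27, 36, 76, 78, 87, 89]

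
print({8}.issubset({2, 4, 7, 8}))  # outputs True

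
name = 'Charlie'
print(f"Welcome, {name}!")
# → Welcome, Charlie!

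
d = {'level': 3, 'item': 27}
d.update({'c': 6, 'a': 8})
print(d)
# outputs {'level': 3, 'item': 27, 'c': 6, 'a': 8}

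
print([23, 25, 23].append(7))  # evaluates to None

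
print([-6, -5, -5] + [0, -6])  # [-6, -5, -5, 0, -6]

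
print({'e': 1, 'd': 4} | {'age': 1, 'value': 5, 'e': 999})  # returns {'e': 999, 'd': 4, 'age': 1, 'value': 5}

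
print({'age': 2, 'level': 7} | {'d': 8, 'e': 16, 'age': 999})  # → {'age': 999, 'level': 7, 'd': 8, 'e': 16}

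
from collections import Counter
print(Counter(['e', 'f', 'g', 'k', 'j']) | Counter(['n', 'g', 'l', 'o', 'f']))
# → Counter({'e': 1, 'f': 1, 'g': 1, 'k': 1, 'j': 1, 'n': 1, 'l': 1, 'o': 1})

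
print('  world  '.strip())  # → world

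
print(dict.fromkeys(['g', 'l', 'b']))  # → {'g': None, 'l': None, 'b': None}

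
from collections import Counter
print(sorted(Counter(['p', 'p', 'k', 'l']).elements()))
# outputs ['k', 'l', 'p', 'p']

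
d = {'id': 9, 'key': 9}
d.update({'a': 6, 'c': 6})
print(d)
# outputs {'id': 9, 'key': 9, 'a': 6, 'c': 6}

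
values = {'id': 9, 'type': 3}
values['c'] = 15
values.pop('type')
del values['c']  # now {'id': 9}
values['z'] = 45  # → {'id': 9, 'z': 45}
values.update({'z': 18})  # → {'id': 9, 'z': 18}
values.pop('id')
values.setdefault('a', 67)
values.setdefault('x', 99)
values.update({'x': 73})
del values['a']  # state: {'z': 18, 'x': 73}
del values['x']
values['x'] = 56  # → {'z': 18, 'x': 56}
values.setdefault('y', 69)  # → 69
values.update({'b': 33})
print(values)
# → {'z': 18, 'x': 56, 'y': 69, 'b': 33}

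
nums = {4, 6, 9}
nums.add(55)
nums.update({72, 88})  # {4, 6, 9, 55, 72, 88}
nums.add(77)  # {4, 6, 9, 55, 72, 77, 88}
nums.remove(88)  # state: {4, 6, 9, 55, 72, 77}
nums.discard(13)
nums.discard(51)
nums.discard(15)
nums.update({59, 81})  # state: {4, 6, 9, 55, 59, 72, 77, 81}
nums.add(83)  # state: {4, 6, 9, 55, 59, 72, 77, 81, 83}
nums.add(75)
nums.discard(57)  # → {4, 6, 9, 55, 59, 72, 75, 77, 81, 83}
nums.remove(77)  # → {4, 6, 9, 55, 59, 72, 75, 81, 83}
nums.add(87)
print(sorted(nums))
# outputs [4, 6, 9, 55, 59, 72, 75, 81, 83, 87]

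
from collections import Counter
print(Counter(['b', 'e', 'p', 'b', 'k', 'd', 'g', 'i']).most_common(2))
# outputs [('b', 2), ('e', 1)]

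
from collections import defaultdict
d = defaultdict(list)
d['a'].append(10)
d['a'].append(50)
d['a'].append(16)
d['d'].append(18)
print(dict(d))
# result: {'a': [10, 50, 16], 'd': [18]}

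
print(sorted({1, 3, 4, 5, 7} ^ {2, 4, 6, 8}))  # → [1, 2, 3, 5, 6, 7, 8]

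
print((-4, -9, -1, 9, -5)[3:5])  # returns (9, -5)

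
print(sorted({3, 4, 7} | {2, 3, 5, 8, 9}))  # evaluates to [2, 3, 4, 5, 7, 8, 9]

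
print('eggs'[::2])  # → eg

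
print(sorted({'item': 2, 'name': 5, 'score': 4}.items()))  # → [('item', 2), ('name', 5), ('score', 4)]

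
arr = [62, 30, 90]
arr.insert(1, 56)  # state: [62, 56, 30, 90]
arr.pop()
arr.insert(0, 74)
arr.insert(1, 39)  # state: [74, 39, 62, 56, 30]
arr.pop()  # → 30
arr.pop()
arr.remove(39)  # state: [74, 62]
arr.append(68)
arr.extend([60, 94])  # [74, 62, 68, 60, 94]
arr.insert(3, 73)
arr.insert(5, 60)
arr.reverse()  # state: [94, 60, 60, 73, 68, 62, 74]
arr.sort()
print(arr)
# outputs [60, 60, 62, 68, 73, 74, 94]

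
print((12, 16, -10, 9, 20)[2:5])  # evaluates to (-10, 9, 20)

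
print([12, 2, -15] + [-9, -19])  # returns [12, 2, -15, -9, -19]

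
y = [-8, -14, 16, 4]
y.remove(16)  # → [-8, -14, 4]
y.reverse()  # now [4, -14, -8]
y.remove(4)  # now [-14, -8]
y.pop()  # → -8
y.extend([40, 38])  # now [-14, 40, 38]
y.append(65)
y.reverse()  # [65, 38, 40, -14]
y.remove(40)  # [65, 38, -14]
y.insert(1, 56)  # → [65, 56, 38, -14]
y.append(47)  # [65, 56, 38, -14, 47]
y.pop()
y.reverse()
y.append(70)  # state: [-14, 38, 56, 65, 70]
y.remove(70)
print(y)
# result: [-14, 38, 56, 65]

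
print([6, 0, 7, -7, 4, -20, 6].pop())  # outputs 6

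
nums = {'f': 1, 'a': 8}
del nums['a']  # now {'f': 1}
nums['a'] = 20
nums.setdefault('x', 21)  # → 21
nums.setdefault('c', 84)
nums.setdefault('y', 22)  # 22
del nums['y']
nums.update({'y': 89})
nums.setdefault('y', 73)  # 89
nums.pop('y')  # 89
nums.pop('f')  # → 1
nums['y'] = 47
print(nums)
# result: {'a': 20, 'x': 21, 'c': 84, 'y': 47}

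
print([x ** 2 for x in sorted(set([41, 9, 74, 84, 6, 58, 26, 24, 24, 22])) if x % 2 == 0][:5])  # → [36, 484, 576, 676, 3364]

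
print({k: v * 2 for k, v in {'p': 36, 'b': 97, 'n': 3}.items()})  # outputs {'p': 72, 'b': 194, 'n': 6}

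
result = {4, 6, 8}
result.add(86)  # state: {4, 6, 8, 86}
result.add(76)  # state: {4, 6, 8, 76, 86}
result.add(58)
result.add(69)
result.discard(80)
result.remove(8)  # {4, 6, 58, 69, 76, 86}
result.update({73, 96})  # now {4, 6, 58, 69, 73, 76, 86, 96}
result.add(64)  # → {4, 6, 58, 64, 69, 73, 76, 86, 96}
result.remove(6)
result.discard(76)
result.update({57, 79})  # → {4, 57, 58, 64, 69, 73, 79, 86, 96}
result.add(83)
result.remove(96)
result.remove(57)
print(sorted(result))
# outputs [4, 58, 64, 69, 73, 79, 83, 86]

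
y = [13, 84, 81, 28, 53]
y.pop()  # 53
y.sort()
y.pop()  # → 84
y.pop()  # 81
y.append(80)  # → [13, 28, 80]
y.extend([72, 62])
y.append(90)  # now [13, 28, 80, 72, 62, 90]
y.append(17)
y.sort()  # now [13, 17, 28, 62, 72, 80, 90]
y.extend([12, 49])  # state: [13, 17, 28, 62, 72, 80, 90, 12, 49]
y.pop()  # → 49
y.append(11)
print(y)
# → [13, 17, 28, 62, 72, 80, 90, 12, 11]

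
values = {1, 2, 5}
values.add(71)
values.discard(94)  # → {1, 2, 5, 71}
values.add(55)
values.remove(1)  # {2, 5, 55, 71}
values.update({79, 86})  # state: {2, 5, 55, 71, 79, 86}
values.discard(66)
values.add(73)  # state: {2, 5, 55, 71, 73, 79, 86}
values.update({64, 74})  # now {2, 5, 55, 64, 71, 73, 74, 79, 86}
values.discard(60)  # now {2, 5, 55, 64, 71, 73, 74, 79, 86}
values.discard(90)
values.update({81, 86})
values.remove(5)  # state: {2, 55, 64, 71, 73, 74, 79, 81, 86}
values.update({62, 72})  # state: {2, 55, 62, 64, 71, 72, 73, 74, 79, 81, 86}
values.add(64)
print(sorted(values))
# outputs [2, 55, 62, 64, 71, 72, 73, 74, 79, 81, 86]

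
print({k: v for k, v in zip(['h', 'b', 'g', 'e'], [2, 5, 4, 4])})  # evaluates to {'h': 2, 'b': 5, 'g': 4, 'e': 4}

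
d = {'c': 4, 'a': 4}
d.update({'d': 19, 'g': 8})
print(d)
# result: {'c': 4, 'a': 4, 'd': 19, 'g': 8}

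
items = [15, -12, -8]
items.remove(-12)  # [15, -8]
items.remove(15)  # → [-8]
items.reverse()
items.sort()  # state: [-8]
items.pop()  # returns -8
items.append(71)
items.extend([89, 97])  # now [71, 89, 97]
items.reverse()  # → [97, 89, 71]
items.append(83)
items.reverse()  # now [83, 71, 89, 97]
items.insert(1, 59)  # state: [83, 59, 71, 89, 97]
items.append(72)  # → [83, 59, 71, 89, 97, 72]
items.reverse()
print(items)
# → [72, 97, 89, 71, 59, 83]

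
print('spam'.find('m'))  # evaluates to 3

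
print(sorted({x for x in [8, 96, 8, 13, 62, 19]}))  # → [8, 13, 19, 62, 96]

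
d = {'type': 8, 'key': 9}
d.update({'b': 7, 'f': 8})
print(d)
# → {'type': 8, 'key': 9, 'b': 7, 'f': 8}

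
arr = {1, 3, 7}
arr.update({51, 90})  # {1, 3, 7, 51, 90}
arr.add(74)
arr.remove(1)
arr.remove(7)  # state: {3, 51, 74, 90}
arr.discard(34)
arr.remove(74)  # {3, 51, 90}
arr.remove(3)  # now {51, 90}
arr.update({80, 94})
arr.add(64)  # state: {51, 64, 80, 90, 94}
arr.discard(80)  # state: {51, 64, 90, 94}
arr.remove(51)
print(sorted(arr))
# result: [64, 90, 94]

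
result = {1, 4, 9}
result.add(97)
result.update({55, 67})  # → {1, 4, 9, 55, 67, 97}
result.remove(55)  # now {1, 4, 9, 67, 97}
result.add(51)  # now {1, 4, 9, 51, 67, 97}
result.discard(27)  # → {1, 4, 9, 51, 67, 97}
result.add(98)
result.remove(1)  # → {4, 9, 51, 67, 97, 98}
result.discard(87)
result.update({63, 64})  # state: {4, 9, 51, 63, 64, 67, 97, 98}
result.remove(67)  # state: {4, 9, 51, 63, 64, 97, 98}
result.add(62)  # {4, 9, 51, 62, 63, 64, 97, 98}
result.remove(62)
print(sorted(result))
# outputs [4, 9, 51, 63, 64, 97, 98]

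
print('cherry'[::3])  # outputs cr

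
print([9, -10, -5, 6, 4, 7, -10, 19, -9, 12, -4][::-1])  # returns [-4, 12, -9, 19, -10, 7, 4, 6, -5, -10, 9]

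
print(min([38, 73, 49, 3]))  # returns 3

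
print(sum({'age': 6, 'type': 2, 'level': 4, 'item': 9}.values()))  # 21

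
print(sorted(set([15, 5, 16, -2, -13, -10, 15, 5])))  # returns [-13, -10, -2, 5, 15, 16]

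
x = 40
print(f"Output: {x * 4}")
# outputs Output: 160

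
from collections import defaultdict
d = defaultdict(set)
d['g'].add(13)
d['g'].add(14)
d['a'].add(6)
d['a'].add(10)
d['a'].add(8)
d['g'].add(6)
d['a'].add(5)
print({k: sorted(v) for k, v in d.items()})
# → {'g': [6, 13, 14], 'a': [5, 6, 8, 10]}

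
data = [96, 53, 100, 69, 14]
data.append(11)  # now [96, 53, 100, 69, 14, 11]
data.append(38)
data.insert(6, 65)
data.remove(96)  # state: [53, 100, 69, 14, 11, 65, 38]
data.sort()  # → [11, 14, 38, 53, 65, 69, 100]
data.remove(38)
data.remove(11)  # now [14, 53, 65, 69, 100]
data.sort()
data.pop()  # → 100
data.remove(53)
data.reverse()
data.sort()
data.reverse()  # [69, 65, 14]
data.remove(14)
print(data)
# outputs [69, 65]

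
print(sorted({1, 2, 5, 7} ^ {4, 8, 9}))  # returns [1, 2, 4, 5, 7, 8, 9]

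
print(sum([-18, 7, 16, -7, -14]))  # -16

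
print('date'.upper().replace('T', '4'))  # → DA4E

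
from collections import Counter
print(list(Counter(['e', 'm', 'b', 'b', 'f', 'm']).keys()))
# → ['e', 'm', 'b', 'f']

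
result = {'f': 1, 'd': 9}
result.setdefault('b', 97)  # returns 97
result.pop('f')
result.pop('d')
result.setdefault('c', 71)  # 71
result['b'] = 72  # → {'b': 72, 'c': 71}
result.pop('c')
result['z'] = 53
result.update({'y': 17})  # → {'b': 72, 'z': 53, 'y': 17}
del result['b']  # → {'z': 53, 'y': 17}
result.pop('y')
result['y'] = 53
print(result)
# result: {'z': 53, 'y': 53}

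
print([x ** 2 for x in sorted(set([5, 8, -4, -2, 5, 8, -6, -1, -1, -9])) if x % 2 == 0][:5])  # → [36, 16, 4, 64]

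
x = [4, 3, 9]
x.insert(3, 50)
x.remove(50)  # [4, 3, 9]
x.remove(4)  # [3, 9]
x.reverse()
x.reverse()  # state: [3, 9]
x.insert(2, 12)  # [3, 9, 12]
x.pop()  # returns 12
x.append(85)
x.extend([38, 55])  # [3, 9, 85, 38, 55]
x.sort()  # [3, 9, 38, 55, 85]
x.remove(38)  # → [3, 9, 55, 85]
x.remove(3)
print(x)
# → [9, 55, 85]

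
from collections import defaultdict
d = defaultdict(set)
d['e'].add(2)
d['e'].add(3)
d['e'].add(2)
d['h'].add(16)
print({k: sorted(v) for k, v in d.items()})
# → {'e': [2, 3], 'h': [16]}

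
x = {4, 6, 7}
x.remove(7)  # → {4, 6}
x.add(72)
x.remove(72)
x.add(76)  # {4, 6, 76}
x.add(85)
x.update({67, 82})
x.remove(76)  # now {4, 6, 67, 82, 85}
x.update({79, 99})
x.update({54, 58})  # {4, 6, 54, 58, 67, 79, 82, 85, 99}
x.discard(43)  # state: {4, 6, 54, 58, 67, 79, 82, 85, 99}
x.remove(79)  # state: {4, 6, 54, 58, 67, 82, 85, 99}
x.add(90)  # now {4, 6, 54, 58, 67, 82, 85, 90, 99}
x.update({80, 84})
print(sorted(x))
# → [4, 6, 54, 58, 67, 80, 82, 84, 85, 90, 99]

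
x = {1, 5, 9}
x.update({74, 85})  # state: {1, 5, 9, 74, 85}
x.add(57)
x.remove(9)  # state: {1, 5, 57, 74, 85}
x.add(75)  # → {1, 5, 57, 74, 75, 85}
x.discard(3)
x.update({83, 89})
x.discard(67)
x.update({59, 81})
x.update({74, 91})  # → {1, 5, 57, 59, 74, 75, 81, 83, 85, 89, 91}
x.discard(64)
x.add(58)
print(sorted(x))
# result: [1, 5, 57, 58, 59, 74, 75, 81, 83, 85, 89, 91]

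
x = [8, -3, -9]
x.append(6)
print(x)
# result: [8, -3, -9, 6]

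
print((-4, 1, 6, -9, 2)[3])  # -9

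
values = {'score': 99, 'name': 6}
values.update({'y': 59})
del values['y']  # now {'score': 99, 'name': 6}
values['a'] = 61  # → {'score': 99, 'name': 6, 'a': 61}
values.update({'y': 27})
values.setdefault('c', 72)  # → 72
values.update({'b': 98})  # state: {'score': 99, 'name': 6, 'a': 61, 'y': 27, 'c': 72, 'b': 98}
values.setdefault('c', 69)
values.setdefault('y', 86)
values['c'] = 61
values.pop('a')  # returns 61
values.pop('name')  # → 6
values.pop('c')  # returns 61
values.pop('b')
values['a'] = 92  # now {'score': 99, 'y': 27, 'a': 92}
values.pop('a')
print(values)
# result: {'score': 99, 'y': 27}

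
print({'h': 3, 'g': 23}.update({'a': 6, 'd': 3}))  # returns None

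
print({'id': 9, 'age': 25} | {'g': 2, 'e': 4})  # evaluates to {'id': 9, 'age': 25, 'g': 2, 'e': 4}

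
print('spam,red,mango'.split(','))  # ['spam', 'red', 'mango']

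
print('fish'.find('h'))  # 3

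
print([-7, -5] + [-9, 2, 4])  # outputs [-7, -5, -9, 2, 4]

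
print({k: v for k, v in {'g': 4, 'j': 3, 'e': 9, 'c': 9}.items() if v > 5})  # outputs {'e': 9, 'c': 9}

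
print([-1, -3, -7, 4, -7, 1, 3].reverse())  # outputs None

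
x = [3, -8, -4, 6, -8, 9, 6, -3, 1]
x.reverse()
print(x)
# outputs [1, -3, 6, 9, -8, 6, -4, -8, 3]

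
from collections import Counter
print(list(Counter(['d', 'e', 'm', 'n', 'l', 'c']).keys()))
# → ['d', 'e', 'm', 'n', 'l', 'c']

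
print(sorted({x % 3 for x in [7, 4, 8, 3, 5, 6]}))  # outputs [0, 1, 2]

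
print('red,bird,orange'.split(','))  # ['red', 'bird', 'orange']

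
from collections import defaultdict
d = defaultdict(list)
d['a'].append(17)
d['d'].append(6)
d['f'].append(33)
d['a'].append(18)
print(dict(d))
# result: {'a': [17, 18], 'd': [6], 'f': [33]}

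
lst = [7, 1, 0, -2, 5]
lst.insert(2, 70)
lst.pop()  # 5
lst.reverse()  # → [-2, 0, 70, 1, 7]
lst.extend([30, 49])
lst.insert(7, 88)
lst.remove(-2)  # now [0, 70, 1, 7, 30, 49, 88]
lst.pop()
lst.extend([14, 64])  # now [0, 70, 1, 7, 30, 49, 14, 64]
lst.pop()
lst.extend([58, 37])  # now [0, 70, 1, 7, 30, 49, 14, 58, 37]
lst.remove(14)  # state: [0, 70, 1, 7, 30, 49, 58, 37]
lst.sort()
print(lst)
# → [0, 1, 7, 30, 37, 49, 58, 70]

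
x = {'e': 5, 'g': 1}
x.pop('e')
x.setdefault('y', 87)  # 87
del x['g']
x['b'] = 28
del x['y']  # {'b': 28}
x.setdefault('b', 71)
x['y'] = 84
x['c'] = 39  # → {'b': 28, 'y': 84, 'c': 39}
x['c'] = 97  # {'b': 28, 'y': 84, 'c': 97}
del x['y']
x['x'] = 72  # {'b': 28, 'c': 97, 'x': 72}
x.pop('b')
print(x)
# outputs {'c': 97, 'x': 72}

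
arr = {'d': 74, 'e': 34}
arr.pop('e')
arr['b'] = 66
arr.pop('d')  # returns 74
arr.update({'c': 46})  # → {'b': 66, 'c': 46}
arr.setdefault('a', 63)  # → 63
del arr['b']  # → {'c': 46, 'a': 63}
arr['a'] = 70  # {'c': 46, 'a': 70}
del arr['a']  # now {'c': 46}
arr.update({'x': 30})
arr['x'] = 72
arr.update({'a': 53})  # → {'c': 46, 'x': 72, 'a': 53}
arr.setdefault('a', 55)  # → 53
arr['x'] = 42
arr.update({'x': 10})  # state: {'c': 46, 'x': 10, 'a': 53}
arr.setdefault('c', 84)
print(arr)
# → {'c': 46, 'x': 10, 'a': 53}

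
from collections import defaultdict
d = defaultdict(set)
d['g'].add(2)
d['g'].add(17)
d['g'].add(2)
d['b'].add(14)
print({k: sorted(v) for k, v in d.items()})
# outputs {'g': [2, 17], 'b': [14]}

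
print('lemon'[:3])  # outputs lem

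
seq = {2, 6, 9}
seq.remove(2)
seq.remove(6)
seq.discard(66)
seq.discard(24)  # {9}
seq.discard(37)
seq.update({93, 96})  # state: {9, 93, 96}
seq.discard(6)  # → {9, 93, 96}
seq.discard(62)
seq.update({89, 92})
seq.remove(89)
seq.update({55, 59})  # {9, 55, 59, 92, 93, 96}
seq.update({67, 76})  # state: {9, 55, 59, 67, 76, 92, 93, 96}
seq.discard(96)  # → {9, 55, 59, 67, 76, 92, 93}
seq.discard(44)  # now {9, 55, 59, 67, 76, 92, 93}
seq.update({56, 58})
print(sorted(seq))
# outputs [9, 55, 56, 58, 59, 67, 76, 92, 93]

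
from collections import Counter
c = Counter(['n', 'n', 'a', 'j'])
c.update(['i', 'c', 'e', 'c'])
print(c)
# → Counter({'n': 2, 'c': 2, 'a': 1, 'j': 1, 'i': 1, 'e': 1})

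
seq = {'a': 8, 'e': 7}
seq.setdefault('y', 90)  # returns 90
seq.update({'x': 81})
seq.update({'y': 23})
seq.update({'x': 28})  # {'a': 8, 'e': 7, 'y': 23, 'x': 28}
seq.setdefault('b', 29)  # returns 29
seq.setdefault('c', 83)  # 83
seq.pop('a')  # 8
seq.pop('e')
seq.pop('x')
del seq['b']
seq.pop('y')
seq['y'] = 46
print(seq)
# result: {'c': 83, 'y': 46}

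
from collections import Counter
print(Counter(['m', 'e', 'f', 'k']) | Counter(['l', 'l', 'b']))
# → Counter({'l': 2, 'm': 1, 'e': 1, 'f': 1, 'k': 1, 'b': 1})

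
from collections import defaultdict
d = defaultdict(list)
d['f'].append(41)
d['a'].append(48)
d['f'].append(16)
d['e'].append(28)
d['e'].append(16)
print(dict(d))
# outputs {'f': [41, 16], 'a': [48], 'e': [28, 16]}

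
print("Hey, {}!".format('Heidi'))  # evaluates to Hey, Heidi!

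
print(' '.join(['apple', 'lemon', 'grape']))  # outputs apple lemon grape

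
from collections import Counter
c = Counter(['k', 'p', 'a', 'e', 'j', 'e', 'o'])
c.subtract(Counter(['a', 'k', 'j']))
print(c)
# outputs Counter({'e': 2, 'p': 1, 'o': 1, 'k': 0, 'a': 0, 'j': 0})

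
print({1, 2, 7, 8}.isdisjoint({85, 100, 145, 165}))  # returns True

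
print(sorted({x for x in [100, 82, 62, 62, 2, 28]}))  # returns [2, 28, 62, 82, 100]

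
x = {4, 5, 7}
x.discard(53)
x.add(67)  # {4, 5, 7, 67}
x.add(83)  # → {4, 5, 7, 67, 83}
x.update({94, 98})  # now {4, 5, 7, 67, 83, 94, 98}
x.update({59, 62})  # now {4, 5, 7, 59, 62, 67, 83, 94, 98}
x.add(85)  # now {4, 5, 7, 59, 62, 67, 83, 85, 94, 98}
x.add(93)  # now {4, 5, 7, 59, 62, 67, 83, 85, 93, 94, 98}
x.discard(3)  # {4, 5, 7, 59, 62, 67, 83, 85, 93, 94, 98}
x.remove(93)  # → {4, 5, 7, 59, 62, 67, 83, 85, 94, 98}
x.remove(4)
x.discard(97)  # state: {5, 7, 59, 62, 67, 83, 85, 94, 98}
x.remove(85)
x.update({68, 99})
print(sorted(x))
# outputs [5, 7, 59, 62, 67, 68, 83, 94, 98, 99]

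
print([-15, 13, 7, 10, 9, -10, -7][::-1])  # [-7, -10, 9, 10, 7, 13, -15]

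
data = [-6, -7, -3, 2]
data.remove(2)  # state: [-6, -7, -3]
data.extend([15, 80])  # [-6, -7, -3, 15, 80]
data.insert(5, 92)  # [-6, -7, -3, 15, 80, 92]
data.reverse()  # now [92, 80, 15, -3, -7, -6]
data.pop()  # -6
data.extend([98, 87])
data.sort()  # [-7, -3, 15, 80, 87, 92, 98]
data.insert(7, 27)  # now [-7, -3, 15, 80, 87, 92, 98, 27]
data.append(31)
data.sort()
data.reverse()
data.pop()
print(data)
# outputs [98, 92, 87, 80, 31, 27, 15, -3]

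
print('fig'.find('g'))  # 2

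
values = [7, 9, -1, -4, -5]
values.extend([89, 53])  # [7, 9, -1, -4, -5, 89, 53]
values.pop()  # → 53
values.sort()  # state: [-5, -4, -1, 7, 9, 89]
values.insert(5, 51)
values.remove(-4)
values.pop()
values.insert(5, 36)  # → [-5, -1, 7, 9, 51, 36]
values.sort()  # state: [-5, -1, 7, 9, 36, 51]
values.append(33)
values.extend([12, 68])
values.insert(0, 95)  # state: [95, -5, -1, 7, 9, 36, 51, 33, 12, 68]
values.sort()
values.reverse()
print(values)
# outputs [95, 68, 51, 36, 33, 12, 9, 7, -1, -5]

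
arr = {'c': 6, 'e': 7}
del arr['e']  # {'c': 6}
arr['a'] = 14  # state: {'c': 6, 'a': 14}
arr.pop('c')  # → 6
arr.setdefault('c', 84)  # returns 84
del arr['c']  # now {'a': 14}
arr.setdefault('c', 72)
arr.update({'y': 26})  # {'a': 14, 'c': 72, 'y': 26}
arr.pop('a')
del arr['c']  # {'y': 26}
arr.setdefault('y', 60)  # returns 26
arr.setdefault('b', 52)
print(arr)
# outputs {'y': 26, 'b': 52}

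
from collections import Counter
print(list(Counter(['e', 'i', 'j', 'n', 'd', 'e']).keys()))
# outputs ['e', 'i', 'j', 'n', 'd']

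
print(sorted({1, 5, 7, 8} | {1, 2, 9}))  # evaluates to [1, 2, 5, 7, 8, 9]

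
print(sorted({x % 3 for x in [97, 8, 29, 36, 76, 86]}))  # [0, 1, 2]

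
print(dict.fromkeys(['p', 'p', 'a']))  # {'p': None, 'a': None}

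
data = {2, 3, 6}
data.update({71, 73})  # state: {2, 3, 6, 71, 73}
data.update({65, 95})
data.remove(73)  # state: {2, 3, 6, 65, 71, 95}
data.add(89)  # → {2, 3, 6, 65, 71, 89, 95}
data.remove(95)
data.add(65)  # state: {2, 3, 6, 65, 71, 89}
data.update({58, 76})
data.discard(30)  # {2, 3, 6, 58, 65, 71, 76, 89}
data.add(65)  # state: {2, 3, 6, 58, 65, 71, 76, 89}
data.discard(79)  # {2, 3, 6, 58, 65, 71, 76, 89}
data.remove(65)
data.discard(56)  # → {2, 3, 6, 58, 71, 76, 89}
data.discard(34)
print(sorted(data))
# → [2, 3, 6, 58, 71, 76, 89]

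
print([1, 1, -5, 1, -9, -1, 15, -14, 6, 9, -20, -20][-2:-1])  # [-20]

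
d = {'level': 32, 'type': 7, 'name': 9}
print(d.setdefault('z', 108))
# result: 108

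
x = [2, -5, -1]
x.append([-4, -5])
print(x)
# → [2, -5, -1, [-4, -5]]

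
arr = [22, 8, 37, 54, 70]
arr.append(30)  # [22, 8, 37, 54, 70, 30]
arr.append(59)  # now [22, 8, 37, 54, 70, 30, 59]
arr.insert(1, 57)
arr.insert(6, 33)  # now [22, 57, 8, 37, 54, 70, 33, 30, 59]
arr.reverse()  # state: [59, 30, 33, 70, 54, 37, 8, 57, 22]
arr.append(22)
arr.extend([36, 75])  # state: [59, 30, 33, 70, 54, 37, 8, 57, 22, 22, 36, 75]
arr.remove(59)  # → [30, 33, 70, 54, 37, 8, 57, 22, 22, 36, 75]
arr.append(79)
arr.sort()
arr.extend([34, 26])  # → [8, 22, 22, 30, 33, 36, 37, 54, 57, 70, 75, 79, 34, 26]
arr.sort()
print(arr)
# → [8, 22, 22, 26, 30, 33, 34, 36, 37, 54, 57, 70, 75, 79]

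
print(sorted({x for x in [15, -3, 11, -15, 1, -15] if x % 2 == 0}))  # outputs []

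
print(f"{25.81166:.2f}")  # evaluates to 25.81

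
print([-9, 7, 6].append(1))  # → None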